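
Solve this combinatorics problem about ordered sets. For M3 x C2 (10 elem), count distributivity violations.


Distributive law: a ^ (b v c) = (a ^ b) v (a ^ c).
Check all 10^3 = 1000 ordered triples (a,b,c).
  e.g. a=(a1,0), b=(a2,0), c=(a3,0): lhs=(a1,0) != rhs=(0,0)
  e.g. a=(a1,0), b=(a2,0), c=(a3,1): lhs=(a1,0) != rhs=(0,0)
Total violating triples: 48


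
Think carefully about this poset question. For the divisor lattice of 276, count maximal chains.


A maximal chain goes from the minimum element to a maximal element via cover relations.
Counting all min-to-max paths in the cover graph.
Total maximal chains: 12


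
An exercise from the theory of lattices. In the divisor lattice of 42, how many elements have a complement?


An element a is complemented if some b has a meet b = bottom, a join b = top.
a is complemented iff gcd(a, n/a)=1, i.e. a is a unitary divisor of 42.
Complemented elements: 1, 2, 3, 6, 7, 14, ... (2 more)
Count: 8


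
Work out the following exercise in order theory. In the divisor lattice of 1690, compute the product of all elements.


Divisors of 1690: [1, 2, 5, 10, 13, 26, 65, 130, 169, 338, 845, 1690]
Product = n^(d(n)/2) = 1690^(12/2)
Product = 23298085122481000000


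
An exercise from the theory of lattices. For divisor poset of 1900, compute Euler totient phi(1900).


phi(n) = n * prod_{p|n} (1 - 1/p).
Prime divisors of 1900: [2, 5, 19]
phi(1900) = 1900 * (1 - 1/2) * (1 - 1/5) * (1 - 1/19)
phi(1900) = 720


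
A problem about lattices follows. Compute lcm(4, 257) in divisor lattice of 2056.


In a divisor lattice, join = lcm (least common multiple).
gcd(4,257) = 1
lcm(4,257) = 4*257/gcd = 1028/1 = 1028


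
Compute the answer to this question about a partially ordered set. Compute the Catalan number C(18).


C(n) = C(2n, n) / (n+1).
C(36, 18) = 9075135300
C(18) = 9075135300 / 19 = 477638700


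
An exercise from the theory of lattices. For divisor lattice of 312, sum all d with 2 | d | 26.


Interval [2,26] in divisors of 312: [2, 26]
Sum = 28


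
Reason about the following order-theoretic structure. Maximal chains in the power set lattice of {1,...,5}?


A maximal chain goes from the minimum element to a maximal element via cover relations.
Counting all min-to-max paths in the cover graph.
Total maximal chains: 120


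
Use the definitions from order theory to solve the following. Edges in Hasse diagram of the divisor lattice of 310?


A cover relation a -< b holds when a < b with no c strictly between.
Cover relations:
  1 -< 2
  1 -< 5
  1 -< 31
  2 -< 10
  2 -< 62
  5 -< 10
  5 -< 155
  10 -< 310
  ...4 more
Total: 12


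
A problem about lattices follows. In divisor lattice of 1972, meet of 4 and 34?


In a divisor lattice, meet = gcd (greatest common divisor).
By Euclidean algorithm or factoring: gcd(4,34) = 2


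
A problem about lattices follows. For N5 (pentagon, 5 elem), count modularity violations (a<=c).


Modular law: if a <= c then a v (b ^ c) = (a v b) ^ c.
Check all triples (a,b,c) with a <= c among 5 elements.
  e.g. a=a, b=c, c=b: lhs=a != rhs=b
Total violating triples: 1


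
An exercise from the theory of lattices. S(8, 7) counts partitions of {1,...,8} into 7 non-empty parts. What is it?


S(n,k) = k*S(n-1,k) + S(n-1,k-1).
S(7,7) = 1, S(7,6) = 21
S(8,7) = 7*1 + 21 = 7 + 21
S(8,7) = 28


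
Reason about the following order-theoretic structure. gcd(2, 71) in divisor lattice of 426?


Meet=gcd.
gcd(2,71)=1


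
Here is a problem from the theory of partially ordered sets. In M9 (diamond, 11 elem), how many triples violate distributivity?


Distributive law: a ^ (b v c) = (a ^ b) v (a ^ c).
Check all 11^3 = 1331 ordered triples (a,b,c).
  e.g. a=a1, b=a2, c=a3: lhs=a1 != rhs=0
  e.g. a=a1, b=a2, c=a4: lhs=a1 != rhs=0
Total violating triples: 504


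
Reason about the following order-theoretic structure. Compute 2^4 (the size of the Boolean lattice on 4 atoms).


Power set = 2^n.
2^4 = 16


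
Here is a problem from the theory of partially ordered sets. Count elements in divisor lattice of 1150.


Divisors of 1150: [1, 2, 5, 10, 23, 25, 46, 50, 115, 230, 575, 1150]
Count: 12


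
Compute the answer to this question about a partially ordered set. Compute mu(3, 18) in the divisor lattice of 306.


In a divisor lattice, mu(a,b) = mu(b/a) where mu is the classical Mobius function.
b/a = 18/3 = 6
Prime factorization of 6: primes [2, 3]
6 is squarefree with 2 prime factor(s), so mu(6) = (-1)^2 = 1


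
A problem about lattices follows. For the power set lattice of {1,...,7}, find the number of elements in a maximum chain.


A chain is a totally ordered subset; we count the number of elements in a maximum chain.
Compute, for each element x, the size of the longest chain ending at x:
  {}: 1
  {1}: 2
  {2}: 2
  {3}: 2
  {4}: 2
  {5}: 2
  ...
A maximum chain: {} < {1} < {1,2} < {1,2,3} < {1,2,3,4} < {1,2,3,4,5} < {1,2,3,4,5,6} < {1,2,3,4,5,6,7}
Number of elements in the longest chain: 8


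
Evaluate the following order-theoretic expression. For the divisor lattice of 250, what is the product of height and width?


Height = length of longest chain minus 1; width = size of largest antichain.
A maximum chain: 1 | 5 | 25 | 125 | 250  (height 4).
A maximum antichain: {2, 5}  (width 2).
Product = 4 * 2 = 8


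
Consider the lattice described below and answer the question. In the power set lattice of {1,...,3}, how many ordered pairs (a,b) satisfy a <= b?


The order relation is {(a,b) : a <= b}, reflexive so it includes (a,a).
Examples: ({},{}), ({},{1,2}), ({},{1,2,3}), ({},{1,3}), ({},{1}), ...
Total ordered pairs: 27


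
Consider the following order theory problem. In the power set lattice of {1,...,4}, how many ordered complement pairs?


Complement pair (a,b): a meet b = bottom, a join b = top.
Here: A intersect B = {} and A union B = {1,...,4}.
Pairs found: ({},{1,2,3,4}), ({1},{2,3,4}), ({2},{1,3,4}), ({3},{1,2,4}), ... (12 more)
Total ordered pairs: 16


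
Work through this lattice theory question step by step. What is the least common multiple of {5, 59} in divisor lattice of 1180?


In a divisor lattice, join = lcm (least common multiple).
Compute lcm iteratively: start with first element, then lcm(current, next).
Elements: [5, 59]
lcm(5,59) = 295
Final lcm = 295


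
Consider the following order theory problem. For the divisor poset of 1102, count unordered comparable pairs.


A comparable pair {a,b} has a < b or b < a in the order.
Count unordered pairs where one element is strictly below the other.
Examples: {1,2}, {1,19}, {1,29}, {1,38}, ...
Total comparable pairs: 19


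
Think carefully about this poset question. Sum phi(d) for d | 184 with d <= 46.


Divisors of 184 up to 46: [1, 2, 4, 8, 23, 46]
phi values: [1, 1, 2, 4, 22, 22]
Sum = 52


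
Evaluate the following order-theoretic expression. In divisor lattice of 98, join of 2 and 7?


In a divisor lattice, join = lcm (least common multiple).
gcd(2,7) = 1
lcm(2,7) = 2*7/gcd = 14/1 = 14


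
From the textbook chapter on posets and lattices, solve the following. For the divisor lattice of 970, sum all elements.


sigma(n) = sum of divisors.
Divisors of 970: [1, 2, 5, 10, 97, 194, 485, 970]
Sum = 1764


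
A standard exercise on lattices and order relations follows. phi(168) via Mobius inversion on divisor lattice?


phi(n) = n * prod_{p|n} (1 - 1/p).
Prime divisors of 168: [2, 3, 7]
phi(168) = 168 * (1 - 1/2) * (1 - 1/3) * (1 - 1/7)
phi(168) = 48


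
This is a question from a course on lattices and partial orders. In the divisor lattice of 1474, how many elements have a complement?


An element a is complemented if some b has a meet b = bottom, a join b = top.
a is complemented iff gcd(a, n/a)=1, i.e. a is a unitary divisor of 1474.
Complemented elements: 1, 2, 11, 22, 67, 134, ... (2 more)
Count: 8


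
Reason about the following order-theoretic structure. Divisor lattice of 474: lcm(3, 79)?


Join=lcm.
gcd(3,79)=1
lcm=237


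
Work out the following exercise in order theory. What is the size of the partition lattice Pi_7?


B(n) = number of set partitions of an n-element set.
B(n) satisfies the recurrence: B(n+1) = sum_k C(n,k)*B(k).
B(7) = 877


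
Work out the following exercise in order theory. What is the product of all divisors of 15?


Divisors of 15: [1, 3, 5, 15]
Product = n^(d(n)/2) = 15^(4/2)
Product = 225


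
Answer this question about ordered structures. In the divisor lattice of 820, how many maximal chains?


A maximal chain goes from the minimum element to a maximal element via cover relations.
Counting all min-to-max paths in the cover graph.
Total maximal chains: 12


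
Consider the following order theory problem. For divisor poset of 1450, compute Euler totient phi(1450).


phi(n) = n * prod_{p|n} (1 - 1/p).
Prime divisors of 1450: [2, 5, 29]
phi(1450) = 1450 * (1 - 1/2) * (1 - 1/5) * (1 - 1/29)
phi(1450) = 560


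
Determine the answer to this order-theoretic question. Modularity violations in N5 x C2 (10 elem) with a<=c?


Modular law: if a <= c then a v (b ^ c) = (a v b) ^ c.
Check all triples (a,b,c) with a <= c among 10 elements.
  e.g. a=(a,0), b=(c,0), c=(b,0): lhs=(a,0) != rhs=(b,0)
  e.g. a=(a,0), b=(c,1), c=(b,0): lhs=(a,0) != rhs=(b,0)
Total violating triples: 6


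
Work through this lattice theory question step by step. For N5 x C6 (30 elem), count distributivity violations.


Distributive law: a ^ (b v c) = (a ^ b) v (a ^ c).
Check all 30^3 = 27000 ordered triples (a,b,c).
  e.g. a=(b,0), b=(a,0), c=(c,0): lhs=(b,0) != rhs=(a,0)
  e.g. a=(b,0), b=(a,0), c=(c,1): lhs=(b,0) != rhs=(a,0)
Total violating triples: 432


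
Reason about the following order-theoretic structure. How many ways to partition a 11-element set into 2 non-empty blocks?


S(n,k) = k*S(n-1,k) + S(n-1,k-1).
S(10,2) = 511, S(10,1) = 1
S(11,2) = 2*511 + 1 = 1022 + 1
S(11,2) = 1023


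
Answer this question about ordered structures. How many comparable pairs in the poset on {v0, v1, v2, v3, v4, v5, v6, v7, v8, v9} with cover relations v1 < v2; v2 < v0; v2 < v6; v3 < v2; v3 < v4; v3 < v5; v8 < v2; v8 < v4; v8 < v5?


A comparable pair {a,b} has a < b or b < a in the order.
Count unordered pairs where one element is strictly below the other.
Examples: {v0,v1}, {v0,v2}, {v0,v3}, {v0,v8}, ...
Total comparable pairs: 15


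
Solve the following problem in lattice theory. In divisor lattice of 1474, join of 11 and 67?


In a divisor lattice, join = lcm (least common multiple).
gcd(11,67) = 1
lcm(11,67) = 11*67/gcd = 737/1 = 737


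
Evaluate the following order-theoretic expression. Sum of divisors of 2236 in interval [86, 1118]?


Interval [86,1118] in divisors of 2236: [86, 1118]
Sum = 1204


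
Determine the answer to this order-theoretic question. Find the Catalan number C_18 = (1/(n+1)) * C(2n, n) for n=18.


C(n) = C(2n, n) / (n+1).
C(36, 18) = 9075135300
C(18) = 9075135300 / 19 = 477638700


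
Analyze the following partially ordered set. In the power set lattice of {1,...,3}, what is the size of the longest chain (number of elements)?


A chain is a totally ordered subset; we count the number of elements in a maximum chain.
Compute, for each element x, the size of the longest chain ending at x:
  {}: 1
  {1}: 2
  {2}: 2
  {3}: 2
  {1,2}: 3
  {1,3}: 3
  ...
A maximum chain: {} < {1} < {1,2} < {1,2,3}
Number of elements in the longest chain: 4


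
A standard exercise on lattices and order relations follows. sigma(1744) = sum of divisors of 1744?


sigma(n) = sum of divisors.
Divisors of 1744: [1, 2, 4, 8, 16, 109, 218, 436, 872, 1744]
Sum = 3410


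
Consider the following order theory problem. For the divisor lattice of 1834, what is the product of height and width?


Height = length of longest chain minus 1; width = size of largest antichain.
A maximum chain: 1 | 131 | 917 | 1834  (height 3).
A maximum antichain: {2, 7, 131}  (width 3).
Product = 3 * 3 = 9


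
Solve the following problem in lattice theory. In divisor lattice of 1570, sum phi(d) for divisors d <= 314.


Divisors of 1570 up to 314: [1, 2, 5, 10, 157, 314]
phi values: [1, 1, 4, 4, 156, 156]
Sum = 322


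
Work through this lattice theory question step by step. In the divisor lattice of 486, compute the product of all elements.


Divisors of 486: [1, 2, 3, 6, 9, 18, 27, 54, 81, 162, 243, 486]
Product = n^(d(n)/2) = 486^(12/2)
Product = 13177032454057536


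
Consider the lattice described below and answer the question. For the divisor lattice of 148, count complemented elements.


An element a is complemented if some b has a meet b = bottom, a join b = top.
a is complemented iff gcd(a, n/a)=1, i.e. a is a unitary divisor of 148.
Complemented elements: 1, 4, 37, 148
Count: 4


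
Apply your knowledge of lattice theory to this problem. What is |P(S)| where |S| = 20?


Power set = 2^n.
2^20 = 1048576


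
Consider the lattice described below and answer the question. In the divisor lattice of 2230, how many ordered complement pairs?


Complement pair (a,b): a meet b = bottom, a join b = top.
Here: gcd(a,b)=1 and lcm(a,b)=2230, i.e. a*b=2230 with a,b coprime.
Pairs found: (1,2230), (2,1115), (5,446), (10,223), ... (4 more)
Total ordered pairs: 8


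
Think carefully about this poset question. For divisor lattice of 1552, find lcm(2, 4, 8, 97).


In a divisor lattice, join = lcm (least common multiple).
Compute lcm iteratively: start with first element, then lcm(current, next).
Elements: [2, 4, 8, 97]
lcm(2,4) = 4
lcm(4,8) = 8
lcm(8,97) = 776
Final lcm = 776


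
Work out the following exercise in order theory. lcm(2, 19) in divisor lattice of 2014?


Join=lcm.
gcd(2,19)=1
lcm=38


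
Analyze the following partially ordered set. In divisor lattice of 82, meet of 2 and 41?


In a divisor lattice, meet = gcd (greatest common divisor).
By Euclidean algorithm or factoring: gcd(2,41) = 1


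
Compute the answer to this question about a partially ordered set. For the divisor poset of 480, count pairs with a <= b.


The order relation is {(a,b) : a <= b}, reflexive so it includes (a,a).
Examples: (1,1), (1,10), (1,12), (1,120), (1,15), ...
Total ordered pairs: 189


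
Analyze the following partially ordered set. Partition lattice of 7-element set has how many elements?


B(n) = number of set partitions of an n-element set.
B(n) satisfies the recurrence: B(n+1) = sum_k C(n,k)*B(k).
B(7) = 877


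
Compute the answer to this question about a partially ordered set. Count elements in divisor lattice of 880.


Divisors of 880: [1, 2, 4, 5, 8, 10, 11, 16, 20, 22, 40, 44, 55, 80, 88, 110, 176, 220, 440, 880]
Count: 20


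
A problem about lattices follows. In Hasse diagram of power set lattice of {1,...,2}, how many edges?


A cover relation a -< b holds when a < b with no c strictly between.
Cover relations:
  {} -< {1}
  {} -< {2}
  {1} -< {1,2}
  {2} -< {1,2}
Total: 4


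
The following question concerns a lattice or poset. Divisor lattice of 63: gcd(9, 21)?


Meet=gcd.
gcd(9,21)=3


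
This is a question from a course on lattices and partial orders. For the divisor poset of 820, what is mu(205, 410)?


In a divisor lattice, mu(a,b) = mu(b/a) where mu is the classical Mobius function.
b/a = 410/205 = 2
Prime factorization of 2: primes [2]
2 is squarefree with 1 prime factor(s), so mu(2) = (-1)^1 = -1


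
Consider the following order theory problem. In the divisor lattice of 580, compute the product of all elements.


Divisors of 580: [1, 2, 4, 5, 10, 20, 29, 58, 116, 145, 290, 580]
Product = n^(d(n)/2) = 580^(12/2)
Product = 38068692544000000


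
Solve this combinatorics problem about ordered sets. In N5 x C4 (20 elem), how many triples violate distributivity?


Distributive law: a ^ (b v c) = (a ^ b) v (a ^ c).
Check all 20^3 = 8000 ordered triples (a,b,c).
  e.g. a=(b,0), b=(a,0), c=(c,0): lhs=(b,0) != rhs=(a,0)
  e.g. a=(b,0), b=(a,0), c=(c,1): lhs=(b,0) != rhs=(a,0)
Total violating triples: 128


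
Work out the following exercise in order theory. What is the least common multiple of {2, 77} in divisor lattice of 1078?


In a divisor lattice, join = lcm (least common multiple).
Compute lcm iteratively: start with first element, then lcm(current, next).
Elements: [2, 77]
lcm(2,77) = 154
Final lcm = 154


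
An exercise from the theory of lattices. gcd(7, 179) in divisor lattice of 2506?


Meet=gcd.
gcd(7,179)=1


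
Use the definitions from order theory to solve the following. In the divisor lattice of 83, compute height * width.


Height = length of longest chain minus 1; width = size of largest antichain.
A maximum chain: 1 | 83  (height 1).
A maximum antichain: {1}  (width 1).
Product = 1 * 1 = 1


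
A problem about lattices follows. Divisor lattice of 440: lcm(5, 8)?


Join=lcm.
gcd(5,8)=1
lcm=40


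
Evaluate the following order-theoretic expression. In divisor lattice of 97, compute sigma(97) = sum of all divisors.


sigma(n) = sum of divisors.
Divisors of 97: [1, 97]
Sum = 98


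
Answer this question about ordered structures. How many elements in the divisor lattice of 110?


Divisors of 110: [1, 2, 5, 10, 11, 22, 55, 110]
Count: 8


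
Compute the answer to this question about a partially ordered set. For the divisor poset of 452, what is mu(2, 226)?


In a divisor lattice, mu(a,b) = mu(b/a) where mu is the classical Mobius function.
b/a = 226/2 = 113
Prime factorization of 113: primes [113]
113 is squarefree with 1 prime factor(s), so mu(113) = (-1)^1 = -1


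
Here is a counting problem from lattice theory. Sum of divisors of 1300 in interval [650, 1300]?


Interval [650,1300] in divisors of 1300: [650, 1300]
Sum = 1950


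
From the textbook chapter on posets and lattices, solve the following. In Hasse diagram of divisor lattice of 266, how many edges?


A cover relation a -< b holds when a < b with no c strictly between.
Cover relations:
  1 -< 2
  1 -< 7
  1 -< 19
  2 -< 14
  2 -< 38
  7 -< 14
  7 -< 133
  14 -< 266
  ...4 more
Total: 12


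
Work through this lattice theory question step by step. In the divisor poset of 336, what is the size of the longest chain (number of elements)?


A chain is a totally ordered subset; we count the number of elements in a maximum chain.
Compute, for each element x, the size of the longest chain ending at x:
  1: 1
  2: 2
  3: 2
  7: 2
  4: 3
  6: 3
  ...
A maximum chain: 1 < 2 < 4 < 8 < 16 < 48 < 336
Number of elements in the longest chain: 7


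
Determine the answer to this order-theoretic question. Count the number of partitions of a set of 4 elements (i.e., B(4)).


B(n) = number of set partitions of an n-element set.
B(n) satisfies the recurrence: B(n+1) = sum_k C(n,k)*B(k).
B(4) = 15


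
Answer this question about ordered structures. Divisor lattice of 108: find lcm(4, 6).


In a divisor lattice, join = lcm (least common multiple).
gcd(4,6) = 2
lcm(4,6) = 4*6/gcd = 24/2 = 12


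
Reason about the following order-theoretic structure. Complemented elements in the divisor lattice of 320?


An element a is complemented if some b has a meet b = bottom, a join b = top.
a is complemented iff gcd(a, n/a)=1, i.e. a is a unitary divisor of 320.
Complemented elements: 1, 5, 64, 320
Count: 4


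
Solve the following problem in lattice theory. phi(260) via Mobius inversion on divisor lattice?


phi(n) = n * prod_{p|n} (1 - 1/p).
Prime divisors of 260: [2, 5, 13]
phi(260) = 260 * (1 - 1/2) * (1 - 1/5) * (1 - 1/13)
phi(260) = 96


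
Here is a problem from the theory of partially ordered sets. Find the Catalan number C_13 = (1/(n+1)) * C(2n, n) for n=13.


C(n) = C(2n, n) / (n+1).
C(26, 13) = 10400600
C(13) = 10400600 / 14 = 742900


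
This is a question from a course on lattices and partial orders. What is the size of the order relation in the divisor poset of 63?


The order relation is {(a,b) : a <= b}, reflexive so it includes (a,a).
Examples: (1,1), (1,21), (1,3), (1,63), (1,7), ...
Total ordered pairs: 18


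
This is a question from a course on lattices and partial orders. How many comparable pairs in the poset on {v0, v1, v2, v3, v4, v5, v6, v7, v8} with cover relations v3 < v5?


A comparable pair {a,b} has a < b or b < a in the order.
Count unordered pairs where one element is strictly below the other.
Examples: {v3,v5}
Total comparable pairs: 1


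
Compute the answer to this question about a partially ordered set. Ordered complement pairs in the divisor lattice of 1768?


Complement pair (a,b): a meet b = bottom, a join b = top.
Here: gcd(a,b)=1 and lcm(a,b)=1768, i.e. a*b=1768 with a,b coprime.
Pairs found: (1,1768), (8,221), (13,136), (17,104), ... (4 more)
Total ordered pairs: 8


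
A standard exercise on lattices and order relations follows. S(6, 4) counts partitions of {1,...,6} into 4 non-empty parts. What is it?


S(n,k) = k*S(n-1,k) + S(n-1,k-1).
S(5,4) = 10, S(5,3) = 25
S(6,4) = 4*10 + 25 = 40 + 25
S(6,4) = 65


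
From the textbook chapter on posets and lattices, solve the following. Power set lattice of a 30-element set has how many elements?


Power set = 2^n.
2^30 = 1073741824


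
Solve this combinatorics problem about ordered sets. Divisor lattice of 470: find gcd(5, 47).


In a divisor lattice, meet = gcd (greatest common divisor).
By Euclidean algorithm or factoring: gcd(5,47) = 1


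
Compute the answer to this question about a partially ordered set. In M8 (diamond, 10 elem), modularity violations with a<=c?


Modular law: if a <= c then a v (b ^ c) = (a v b) ^ c.
Check all triples (a,b,c) with a <= c among 10 elements.
This lattice is modular (diamonds M_m and their chain-products are modular).
Total violating triples: 0


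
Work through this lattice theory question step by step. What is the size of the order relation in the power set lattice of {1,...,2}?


The order relation is {(a,b) : a <= b}, reflexive so it includes (a,a).
Examples: ({},{}), ({},{1,2}), ({},{1}), ({},{2}), ({1,2},{1,2}), ...
Total ordered pairs: 9


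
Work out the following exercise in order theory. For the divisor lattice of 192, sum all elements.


sigma(n) = sum of divisors.
Divisors of 192: [1, 2, 3, 4, 6, 8, 12, 16, 24, 32, 48, 64, 96, 192]
Sum = 508


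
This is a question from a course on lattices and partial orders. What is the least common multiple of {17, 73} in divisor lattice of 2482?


In a divisor lattice, join = lcm (least common multiple).
Compute lcm iteratively: start with first element, then lcm(current, next).
Elements: [17, 73]
lcm(17,73) = 1241
Final lcm = 1241


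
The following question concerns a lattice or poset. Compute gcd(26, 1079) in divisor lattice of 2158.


In a divisor lattice, meet = gcd (greatest common divisor).
By Euclidean algorithm or factoring: gcd(26,1079) = 13


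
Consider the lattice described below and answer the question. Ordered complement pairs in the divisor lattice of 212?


Complement pair (a,b): a meet b = bottom, a join b = top.
Here: gcd(a,b)=1 and lcm(a,b)=212, i.e. a*b=212 with a,b coprime.
Pairs found: (1,212), (4,53), (53,4), (212,1)
Total ordered pairs: 4


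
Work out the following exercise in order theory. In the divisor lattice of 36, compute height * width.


Height = length of longest chain minus 1; width = size of largest antichain.
A maximum chain: 1 | 3 | 9 | 18 | 36  (height 4).
A maximum antichain: {4, 6, 9}  (width 3).
Product = 4 * 3 = 12


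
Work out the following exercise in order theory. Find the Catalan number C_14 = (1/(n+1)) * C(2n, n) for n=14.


C(n) = C(2n, n) / (n+1).
C(28, 14) = 40116600
C(14) = 40116600 / 15 = 2674440


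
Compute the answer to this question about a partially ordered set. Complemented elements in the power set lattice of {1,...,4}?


An element a is complemented if some b has a meet b = bottom, a join b = top.
every subset A has complement S\A, so all elements are complemented.
Complemented elements: {}, {1}, {2}, {3}, {4}, {1,2}, ... (10 more)
Count: 16


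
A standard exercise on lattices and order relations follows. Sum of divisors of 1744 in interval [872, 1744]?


Interval [872,1744] in divisors of 1744: [872, 1744]
Sum = 2616


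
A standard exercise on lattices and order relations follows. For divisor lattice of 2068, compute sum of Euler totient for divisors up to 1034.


Divisors of 2068 up to 1034: [1, 2, 4, 11, 22, 44, 47, 94, 188, 517, 1034]
phi values: [1, 1, 2, 10, 10, 20, 46, 46, 92, 460, 460]
Sum = 1148


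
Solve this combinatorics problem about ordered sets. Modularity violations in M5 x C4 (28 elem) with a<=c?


Modular law: if a <= c then a v (b ^ c) = (a v b) ^ c.
Check all triples (a,b,c) with a <= c among 28 elements.
This lattice is modular (diamonds M_m and their chain-products are modular).
Total violating triples: 0


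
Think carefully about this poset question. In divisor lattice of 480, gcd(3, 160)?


Meet=gcd.
gcd(3,160)=1


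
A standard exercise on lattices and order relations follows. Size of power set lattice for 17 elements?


Power set = 2^n.
2^17 = 131072


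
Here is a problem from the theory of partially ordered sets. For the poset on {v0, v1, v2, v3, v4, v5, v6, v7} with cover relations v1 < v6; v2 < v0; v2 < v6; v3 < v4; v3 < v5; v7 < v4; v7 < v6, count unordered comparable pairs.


A comparable pair {a,b} has a < b or b < a in the order.
Count unordered pairs where one element is strictly below the other.
Examples: {v0,v2}, {v1,v6}, {v2,v6}, {v3,v4}, ...
Total comparable pairs: 7


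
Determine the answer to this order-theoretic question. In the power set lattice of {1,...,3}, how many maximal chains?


A maximal chain goes from the minimum element to a maximal element via cover relations.
Counting all min-to-max paths in the cover graph.
Total maximal chains: 6


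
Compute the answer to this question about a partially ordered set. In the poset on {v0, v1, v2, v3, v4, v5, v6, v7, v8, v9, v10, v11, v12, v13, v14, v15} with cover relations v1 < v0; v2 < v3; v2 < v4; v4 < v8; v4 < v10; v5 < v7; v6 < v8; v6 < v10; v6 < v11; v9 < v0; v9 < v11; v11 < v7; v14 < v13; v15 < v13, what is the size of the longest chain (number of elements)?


A chain is a totally ordered subset; we count the number of elements in a maximum chain.
Compute, for each element x, the size of the longest chain ending at x:
  v1: 1
  v2: 1
  v5: 1
  v6: 1
  v9: 1
  v12: 1
  ...
A maximum chain: v6 < v11 < v7
Number of elements in the longest chain: 3


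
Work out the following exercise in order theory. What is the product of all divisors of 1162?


Divisors of 1162: [1, 2, 7, 14, 83, 166, 581, 1162]
Product = n^(d(n)/2) = 1162^(8/2)
Product = 1823158859536


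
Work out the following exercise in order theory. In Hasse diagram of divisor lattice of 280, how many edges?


A cover relation a -< b holds when a < b with no c strictly between.
Cover relations:
  1 -< 2
  1 -< 5
  1 -< 7
  2 -< 4
  2 -< 10
  2 -< 14
  4 -< 8
  4 -< 20
  ...20 more
Total: 28


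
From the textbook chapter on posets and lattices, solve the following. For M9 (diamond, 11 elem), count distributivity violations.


Distributive law: a ^ (b v c) = (a ^ b) v (a ^ c).
Check all 11^3 = 1331 ordered triples (a,b,c).
  e.g. a=a1, b=a2, c=a3: lhs=a1 != rhs=0
  e.g. a=a1, b=a2, c=a4: lhs=a1 != rhs=0
Total violating triples: 504


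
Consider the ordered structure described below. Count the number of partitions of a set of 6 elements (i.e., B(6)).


B(n) = number of set partitions of an n-element set.
B(n) satisfies the recurrence: B(n+1) = sum_k C(n,k)*B(k).
B(6) = 203


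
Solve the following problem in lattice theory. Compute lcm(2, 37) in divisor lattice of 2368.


In a divisor lattice, join = lcm (least common multiple).
gcd(2,37) = 1
lcm(2,37) = 2*37/gcd = 74/1 = 74


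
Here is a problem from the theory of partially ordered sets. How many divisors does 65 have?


Divisors of 65: [1, 5, 13, 65]
Count: 4


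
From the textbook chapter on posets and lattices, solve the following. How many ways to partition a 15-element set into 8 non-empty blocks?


S(n,k) = k*S(n-1,k) + S(n-1,k-1).
S(14,8) = 20912320, S(14,7) = 49329280
S(15,8) = 8*20912320 + 49329280 = 167298560 + 49329280
S(15,8) = 216627840


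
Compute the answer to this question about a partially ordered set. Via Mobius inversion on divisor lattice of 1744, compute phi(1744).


phi(n) = n * prod_{p|n} (1 - 1/p).
Prime divisors of 1744: [2, 109]
phi(1744) = 1744 * (1 - 1/2) * (1 - 1/109)
phi(1744) = 864


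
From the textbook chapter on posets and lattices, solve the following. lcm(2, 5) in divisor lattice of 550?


Join=lcm.
gcd(2,5)=1
lcm=10


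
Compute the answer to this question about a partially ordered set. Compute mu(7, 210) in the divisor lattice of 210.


In a divisor lattice, mu(a,b) = mu(b/a) where mu is the classical Mobius function.
b/a = 210/7 = 30
Prime factorization of 30: primes [2, 3, 5]
30 is squarefree with 3 prime factor(s), so mu(30) = (-1)^3 = -1


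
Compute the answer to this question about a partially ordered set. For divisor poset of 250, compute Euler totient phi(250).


phi(n) = n * prod_{p|n} (1 - 1/p).
Prime divisors of 250: [2, 5]
phi(250) = 250 * (1 - 1/2) * (1 - 1/5)
phi(250) = 100


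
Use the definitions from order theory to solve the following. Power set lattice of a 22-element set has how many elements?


Power set = 2^n.
2^22 = 4194304


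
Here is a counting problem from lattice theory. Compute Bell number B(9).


B(n) = number of set partitions of an n-element set.
B(n) satisfies the recurrence: B(n+1) = sum_k C(n,k)*B(k).
B(9) = 21147


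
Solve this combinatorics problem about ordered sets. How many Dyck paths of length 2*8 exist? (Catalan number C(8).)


C(n) = C(2n, n) / (n+1).
C(16, 8) = 12870
C(8) = 12870 / 9 = 1430


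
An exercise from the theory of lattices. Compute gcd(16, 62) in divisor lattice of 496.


In a divisor lattice, meet = gcd (greatest common divisor).
By Euclidean algorithm or factoring: gcd(16,62) = 2


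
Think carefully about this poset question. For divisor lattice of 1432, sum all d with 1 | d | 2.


Interval [1,2] in divisors of 1432: [1, 2]
Sum = 3


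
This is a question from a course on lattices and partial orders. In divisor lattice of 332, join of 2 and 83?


In a divisor lattice, join = lcm (least common multiple).
gcd(2,83) = 1
lcm(2,83) = 2*83/gcd = 166/1 = 166


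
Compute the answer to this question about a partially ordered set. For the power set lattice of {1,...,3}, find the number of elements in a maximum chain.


A chain is a totally ordered subset; we count the number of elements in a maximum chain.
Compute, for each element x, the size of the longest chain ending at x:
  {}: 1
  {1}: 2
  {2}: 2
  {3}: 2
  {1,2}: 3
  {1,3}: 3
  ...
A maximum chain: {} < {1} < {1,2} < {1,2,3}
Number of elements in the longest chain: 4


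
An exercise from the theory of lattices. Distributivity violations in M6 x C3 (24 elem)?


Distributive law: a ^ (b v c) = (a ^ b) v (a ^ c).
Check all 24^3 = 13824 ordered triples (a,b,c).
  e.g. a=(a1,0), b=(a2,0), c=(a3,0): lhs=(a1,0) != rhs=(0,0)
  e.g. a=(a1,0), b=(a2,0), c=(a3,1): lhs=(a1,0) != rhs=(0,0)
Total violating triples: 3240


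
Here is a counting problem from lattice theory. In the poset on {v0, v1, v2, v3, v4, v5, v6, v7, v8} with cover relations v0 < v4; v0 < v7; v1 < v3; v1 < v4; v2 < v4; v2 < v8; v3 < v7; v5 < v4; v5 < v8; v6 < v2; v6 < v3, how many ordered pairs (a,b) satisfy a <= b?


The order relation is {(a,b) : a <= b}, reflexive so it includes (a,a).
Examples: (v0,v0), (v0,v4), (v0,v7), (v1,v1), (v1,v3), ...
Total ordered pairs: 24


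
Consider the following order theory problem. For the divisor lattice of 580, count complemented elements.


An element a is complemented if some b has a meet b = bottom, a join b = top.
a is complemented iff gcd(a, n/a)=1, i.e. a is a unitary divisor of 580.
Complemented elements: 1, 4, 5, 20, 29, 116, ... (2 more)
Count: 8


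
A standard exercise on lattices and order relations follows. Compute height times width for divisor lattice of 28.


Height = length of longest chain minus 1; width = size of largest antichain.
A maximum chain: 1 | 7 | 14 | 28  (height 3).
A maximum antichain: {2, 7}  (width 2).
Product = 3 * 2 = 6


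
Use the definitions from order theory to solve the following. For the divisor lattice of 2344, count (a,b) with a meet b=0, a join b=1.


Complement pair (a,b): a meet b = bottom, a join b = top.
Here: gcd(a,b)=1 and lcm(a,b)=2344, i.e. a*b=2344 with a,b coprime.
Pairs found: (1,2344), (8,293), (293,8), (2344,1)
Total ordered pairs: 4


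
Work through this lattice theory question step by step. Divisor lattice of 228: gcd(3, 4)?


Meet=gcd.
gcd(3,4)=1


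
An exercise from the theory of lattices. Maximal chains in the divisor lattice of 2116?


A maximal chain goes from the minimum element to a maximal element via cover relations.
Counting all min-to-max paths in the cover graph.
Total maximal chains: 6


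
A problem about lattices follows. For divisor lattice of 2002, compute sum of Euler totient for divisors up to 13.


Divisors of 2002 up to 13: [1, 2, 7, 11, 13]
phi values: [1, 1, 6, 10, 12]
Sum = 30


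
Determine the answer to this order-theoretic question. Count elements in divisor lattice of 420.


Divisors of 420: [1, 2, 3, 4, 5, 6, 7, 10, 12, 14, 15, 20, 21, 28, 30, 35, 42, 60, 70, 84, 105, 140, 210, 420]
Count: 24


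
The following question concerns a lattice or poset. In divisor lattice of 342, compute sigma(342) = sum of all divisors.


sigma(n) = sum of divisors.
Divisors of 342: [1, 2, 3, 6, 9, 18, 19, 38, 57, 114, 171, 342]
Sum = 780


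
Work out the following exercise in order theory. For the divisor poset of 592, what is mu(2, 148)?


In a divisor lattice, mu(a,b) = mu(b/a) where mu is the classical Mobius function.
b/a = 148/2 = 74
Prime factorization of 74: primes [2, 37]
74 is squarefree with 2 prime factor(s), so mu(74) = (-1)^2 = 1


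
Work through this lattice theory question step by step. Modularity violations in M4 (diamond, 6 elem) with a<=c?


Modular law: if a <= c then a v (b ^ c) = (a v b) ^ c.
Check all triples (a,b,c) with a <= c among 6 elements.
This lattice is modular (diamonds M_m and their chain-products are modular).
Total violating triples: 0


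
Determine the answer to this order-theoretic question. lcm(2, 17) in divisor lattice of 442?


Join=lcm.
gcd(2,17)=1
lcm=34


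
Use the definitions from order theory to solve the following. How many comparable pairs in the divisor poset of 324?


A comparable pair {a,b} has a < b or b < a in the order.
Count unordered pairs where one element is strictly below the other.
Examples: {1,2}, {1,3}, {1,4}, {1,6}, ...
Total comparable pairs: 75


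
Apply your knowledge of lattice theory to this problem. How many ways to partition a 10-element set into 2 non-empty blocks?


S(n,k) = k*S(n-1,k) + S(n-1,k-1).
S(9,2) = 255, S(9,1) = 1
S(10,2) = 2*255 + 1 = 510 + 1
S(10,2) = 511


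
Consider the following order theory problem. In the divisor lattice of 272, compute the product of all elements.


Divisors of 272: [1, 2, 4, 8, 16, 17, 34, 68, 136, 272]
Product = n^(d(n)/2) = 272^(10/2)
Product = 1488827973632


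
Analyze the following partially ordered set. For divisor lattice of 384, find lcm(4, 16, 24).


In a divisor lattice, join = lcm (least common multiple).
Compute lcm iteratively: start with first element, then lcm(current, next).
Elements: [4, 16, 24]
lcm(4,16) = 16
lcm(16,24) = 48
Final lcm = 48


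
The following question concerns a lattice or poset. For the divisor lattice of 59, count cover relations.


A cover relation a -< b holds when a < b with no c strictly between.
Cover relations:
  1 -< 59
Total: 1


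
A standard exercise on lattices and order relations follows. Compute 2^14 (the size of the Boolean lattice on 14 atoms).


Power set = 2^n.
2^14 = 16384


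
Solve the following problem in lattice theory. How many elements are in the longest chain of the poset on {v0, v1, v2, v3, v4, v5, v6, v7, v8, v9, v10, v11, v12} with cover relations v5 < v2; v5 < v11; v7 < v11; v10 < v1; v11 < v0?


A chain is a totally ordered subset; we count the number of elements in a maximum chain.
Compute, for each element x, the size of the longest chain ending at x:
  v3: 1
  v4: 1
  v5: 1
  v6: 1
  v7: 1
  v8: 1
  ...
A maximum chain: v5 < v11 < v0
Number of elements in the longest chain: 3


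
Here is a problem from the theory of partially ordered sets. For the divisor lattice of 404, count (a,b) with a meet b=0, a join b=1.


Complement pair (a,b): a meet b = bottom, a join b = top.
Here: gcd(a,b)=1 and lcm(a,b)=404, i.e. a*b=404 with a,b coprime.
Pairs found: (1,404), (4,101), (101,4), (404,1)
Total ordered pairs: 4


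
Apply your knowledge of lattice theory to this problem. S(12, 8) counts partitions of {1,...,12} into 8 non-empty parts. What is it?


S(n,k) = k*S(n-1,k) + S(n-1,k-1).
S(11,8) = 11880, S(11,7) = 63987
S(12,8) = 8*11880 + 63987 = 95040 + 63987
S(12,8) = 159027


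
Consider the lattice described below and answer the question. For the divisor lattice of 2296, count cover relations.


A cover relation a -< b holds when a < b with no c strictly between.
Cover relations:
  1 -< 2
  1 -< 7
  1 -< 41
  2 -< 4
  2 -< 14
  2 -< 82
  4 -< 8
  4 -< 28
  ...20 more
Total: 28


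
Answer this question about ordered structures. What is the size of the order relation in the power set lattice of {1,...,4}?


The order relation is {(a,b) : a <= b}, reflexive so it includes (a,a).
Examples: ({},{}), ({},{1,2}), ({},{1,2,3}), ({},{1,2,3,4}), ({},{1,2,4}), ...
Total ordered pairs: 81


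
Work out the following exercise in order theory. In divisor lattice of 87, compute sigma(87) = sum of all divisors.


sigma(n) = sum of divisors.
Divisors of 87: [1, 3, 29, 87]
Sum = 120


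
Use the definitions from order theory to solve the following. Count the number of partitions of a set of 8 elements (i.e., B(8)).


B(n) = number of set partitions of an n-element set.
B(n) satisfies the recurrence: B(n+1) = sum_k C(n,k)*B(k).
B(8) = 4140


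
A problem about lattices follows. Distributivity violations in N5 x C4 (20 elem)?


Distributive law: a ^ (b v c) = (a ^ b) v (a ^ c).
Check all 20^3 = 8000 ordered triples (a,b,c).
  e.g. a=(b,0), b=(a,0), c=(c,0): lhs=(b,0) != rhs=(a,0)
  e.g. a=(b,0), b=(a,0), c=(c,1): lhs=(b,0) != rhs=(a,0)
Total violating triples: 128


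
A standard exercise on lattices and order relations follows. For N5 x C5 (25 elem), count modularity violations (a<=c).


Modular law: if a <= c then a v (b ^ c) = (a v b) ^ c.
Check all triples (a,b,c) with a <= c among 25 elements.
  e.g. a=(a,0), b=(c,0), c=(b,0): lhs=(a,0) != rhs=(b,0)
  e.g. a=(a,0), b=(c,1), c=(b,0): lhs=(a,0) != rhs=(b,0)
Total violating triples: 75


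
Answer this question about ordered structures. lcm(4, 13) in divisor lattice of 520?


Join=lcm.
gcd(4,13)=1
lcm=52


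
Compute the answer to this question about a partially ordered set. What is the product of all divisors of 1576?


Divisors of 1576: [1, 2, 4, 8, 197, 394, 788, 1576]
Product = n^(d(n)/2) = 1576^(8/2)
Product = 6169143218176


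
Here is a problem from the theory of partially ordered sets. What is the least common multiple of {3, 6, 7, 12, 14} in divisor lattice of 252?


In a divisor lattice, join = lcm (least common multiple).
Compute lcm iteratively: start with first element, then lcm(current, next).
Elements: [3, 6, 7, 12, 14]
lcm(3,6) = 6
lcm(6,7) = 42
lcm(42,12) = 84
lcm(84,14) = 84
Final lcm = 84
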